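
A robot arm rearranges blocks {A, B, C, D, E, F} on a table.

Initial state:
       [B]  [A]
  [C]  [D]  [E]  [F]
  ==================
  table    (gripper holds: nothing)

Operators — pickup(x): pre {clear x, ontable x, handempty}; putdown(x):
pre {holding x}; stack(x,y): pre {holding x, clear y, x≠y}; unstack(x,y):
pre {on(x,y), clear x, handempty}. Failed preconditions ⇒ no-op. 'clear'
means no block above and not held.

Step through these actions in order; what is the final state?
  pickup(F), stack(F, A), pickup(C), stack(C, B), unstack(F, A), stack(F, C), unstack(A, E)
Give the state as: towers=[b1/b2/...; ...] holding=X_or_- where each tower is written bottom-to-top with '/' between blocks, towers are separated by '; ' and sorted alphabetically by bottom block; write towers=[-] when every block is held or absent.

step 1 (pickup(F)): towers=[C; D/B; E/A] holding=F
step 2 (stack(F, A)): towers=[C; D/B; E/A/F] holding=-
step 3 (pickup(C)): towers=[D/B; E/A/F] holding=C
step 4 (stack(C, B)): towers=[D/B/C; E/A/F] holding=-
step 5 (unstack(F, A)): towers=[D/B/C; E/A] holding=F
step 6 (stack(F, C)): towers=[D/B/C/F; E/A] holding=-
step 7 (unstack(A, E)): towers=[D/B/C/F; E] holding=A

towers=[D/B/C/F; E] holding=A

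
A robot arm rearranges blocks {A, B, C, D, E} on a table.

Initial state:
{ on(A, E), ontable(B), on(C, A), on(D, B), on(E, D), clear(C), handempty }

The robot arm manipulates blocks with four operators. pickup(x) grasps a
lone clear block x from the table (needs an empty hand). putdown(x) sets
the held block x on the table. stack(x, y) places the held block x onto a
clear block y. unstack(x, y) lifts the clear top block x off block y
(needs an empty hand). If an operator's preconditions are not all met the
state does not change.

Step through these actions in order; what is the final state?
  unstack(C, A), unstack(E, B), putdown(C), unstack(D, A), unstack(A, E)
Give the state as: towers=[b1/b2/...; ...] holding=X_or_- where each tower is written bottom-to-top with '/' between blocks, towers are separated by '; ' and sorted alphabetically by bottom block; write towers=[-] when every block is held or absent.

step 1 (unstack(C, A)): towers=[B/D/E/A] holding=C
step 2 (unstack(E, B)) [no-op]: towers=[B/D/E/A] holding=C
step 3 (putdown(C)): towers=[B/D/E/A; C] holding=-
step 4 (unstack(D, A)) [no-op]: towers=[B/D/E/A; C] holding=-
step 5 (unstack(A, E)): towers=[B/D/E; C] holding=A

towers=[B/D/E; C] holding=A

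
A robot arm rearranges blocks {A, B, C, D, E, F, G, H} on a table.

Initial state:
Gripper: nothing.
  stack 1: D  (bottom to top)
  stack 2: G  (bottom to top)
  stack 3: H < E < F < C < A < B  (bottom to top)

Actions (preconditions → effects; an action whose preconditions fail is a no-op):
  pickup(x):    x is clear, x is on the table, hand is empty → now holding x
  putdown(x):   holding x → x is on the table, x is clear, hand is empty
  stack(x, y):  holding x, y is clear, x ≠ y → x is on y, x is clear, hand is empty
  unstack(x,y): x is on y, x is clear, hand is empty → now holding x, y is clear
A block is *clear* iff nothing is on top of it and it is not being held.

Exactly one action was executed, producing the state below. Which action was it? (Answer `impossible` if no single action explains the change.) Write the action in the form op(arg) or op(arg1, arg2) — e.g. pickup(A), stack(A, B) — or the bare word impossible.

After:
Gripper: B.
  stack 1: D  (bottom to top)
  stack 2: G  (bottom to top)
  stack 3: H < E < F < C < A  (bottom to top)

unstack(B, A)

target: towers=[D; G; H/E/F/C/A] holding=B
         pickup(G) → towers=[D; H/E/F/C/A/B] holding=G
     unstack(B, A) → towers=[D; G; H/E/F/C/A] holding=B  ← match
         pickup(D) → towers=[G; H/E/F/C/A/B] holding=D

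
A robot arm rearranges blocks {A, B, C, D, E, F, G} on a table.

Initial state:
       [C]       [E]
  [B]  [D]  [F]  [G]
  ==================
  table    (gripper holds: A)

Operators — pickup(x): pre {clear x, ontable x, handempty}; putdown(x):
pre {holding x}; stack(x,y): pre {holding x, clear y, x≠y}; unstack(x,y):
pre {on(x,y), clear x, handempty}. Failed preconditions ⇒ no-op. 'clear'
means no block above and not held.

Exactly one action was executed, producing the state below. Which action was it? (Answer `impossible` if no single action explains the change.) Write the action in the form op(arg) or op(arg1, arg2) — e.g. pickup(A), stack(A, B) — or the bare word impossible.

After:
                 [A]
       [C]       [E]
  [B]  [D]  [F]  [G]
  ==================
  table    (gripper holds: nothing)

target: towers=[B; D/C; F; G/E/A] holding=-
        putdown(A) → towers=[A; B; D/C; F; G/E] holding=-
       stack(A, B) → towers=[B/A; D/C; F; G/E] holding=-
       stack(A, F) → towers=[B; D/C; F/A; G/E] holding=-
       stack(A, E) → towers=[B; D/C; F; G/E/A] holding=-  ← match
       stack(A, C) → towers=[B; D/C/A; F; G/E] holding=-

stack(A, E)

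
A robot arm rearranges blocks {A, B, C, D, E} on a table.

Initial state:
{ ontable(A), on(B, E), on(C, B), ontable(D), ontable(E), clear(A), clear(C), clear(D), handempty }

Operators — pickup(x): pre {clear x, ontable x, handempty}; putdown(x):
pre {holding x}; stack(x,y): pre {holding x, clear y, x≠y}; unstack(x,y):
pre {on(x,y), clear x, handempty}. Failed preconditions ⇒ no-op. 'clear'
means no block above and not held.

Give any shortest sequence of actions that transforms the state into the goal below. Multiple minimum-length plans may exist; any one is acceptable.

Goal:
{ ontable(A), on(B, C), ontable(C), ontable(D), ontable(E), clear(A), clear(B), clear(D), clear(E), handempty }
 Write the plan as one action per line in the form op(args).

step 1 (unstack(C, B)): towers=[A; D; E/B] holding=C
step 2 (putdown(C)): towers=[A; C; D; E/B] holding=-
step 3 (unstack(B, E)): towers=[A; C; D; E] holding=B
step 4 (stack(B, C)): towers=[A; C/B; D; E] holding=-
goal check: towers=[A; C/B; D; E] holding=- — reached (length 4, optimal by BFS)

unstack(C, B)
putdown(C)
unstack(B, E)
stack(B, C)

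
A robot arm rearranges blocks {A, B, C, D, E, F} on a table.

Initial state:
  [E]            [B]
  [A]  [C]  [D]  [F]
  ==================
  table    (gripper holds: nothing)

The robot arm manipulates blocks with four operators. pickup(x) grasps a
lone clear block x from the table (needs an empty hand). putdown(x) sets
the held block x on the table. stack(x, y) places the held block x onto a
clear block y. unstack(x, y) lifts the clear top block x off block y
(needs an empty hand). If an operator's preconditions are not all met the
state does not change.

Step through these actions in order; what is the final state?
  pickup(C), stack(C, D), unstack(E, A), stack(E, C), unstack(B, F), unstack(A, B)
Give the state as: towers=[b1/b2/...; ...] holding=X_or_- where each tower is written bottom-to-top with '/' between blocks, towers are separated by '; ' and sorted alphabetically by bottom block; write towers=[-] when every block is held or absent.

towers=[A; D/C/E; F] holding=B

step 1 (pickup(C)): towers=[A/E; D; F/B] holding=C
step 2 (stack(C, D)): towers=[A/E; D/C; F/B] holding=-
step 3 (unstack(E, A)): towers=[A; D/C; F/B] holding=E
step 4 (stack(E, C)): towers=[A; D/C/E; F/B] holding=-
step 5 (unstack(B, F)): towers=[A; D/C/E; F] holding=B
step 6 (unstack(A, B)) [no-op]: towers=[A; D/C/E; F] holding=B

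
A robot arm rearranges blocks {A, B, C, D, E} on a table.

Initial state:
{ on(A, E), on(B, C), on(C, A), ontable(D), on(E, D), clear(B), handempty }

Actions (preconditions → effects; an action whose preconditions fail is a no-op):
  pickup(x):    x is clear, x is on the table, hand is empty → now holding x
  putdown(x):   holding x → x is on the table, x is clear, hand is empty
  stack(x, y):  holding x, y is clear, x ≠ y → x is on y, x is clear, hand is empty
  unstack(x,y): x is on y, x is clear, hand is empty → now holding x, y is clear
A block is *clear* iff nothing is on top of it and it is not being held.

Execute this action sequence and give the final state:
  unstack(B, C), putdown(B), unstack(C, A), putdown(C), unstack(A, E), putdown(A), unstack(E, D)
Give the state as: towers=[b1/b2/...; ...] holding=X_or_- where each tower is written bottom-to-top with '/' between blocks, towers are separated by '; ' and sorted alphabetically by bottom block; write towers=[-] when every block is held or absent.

step 1 (unstack(B, C)): towers=[D/E/A/C] holding=B
step 2 (putdown(B)): towers=[B; D/E/A/C] holding=-
step 3 (unstack(C, A)): towers=[B; D/E/A] holding=C
step 4 (putdown(C)): towers=[B; C; D/E/A] holding=-
step 5 (unstack(A, E)): towers=[B; C; D/E] holding=A
step 6 (putdown(A)): towers=[A; B; C; D/E] holding=-
step 7 (unstack(E, D)): towers=[A; B; C; D] holding=E

towers=[A; B; C; D] holding=E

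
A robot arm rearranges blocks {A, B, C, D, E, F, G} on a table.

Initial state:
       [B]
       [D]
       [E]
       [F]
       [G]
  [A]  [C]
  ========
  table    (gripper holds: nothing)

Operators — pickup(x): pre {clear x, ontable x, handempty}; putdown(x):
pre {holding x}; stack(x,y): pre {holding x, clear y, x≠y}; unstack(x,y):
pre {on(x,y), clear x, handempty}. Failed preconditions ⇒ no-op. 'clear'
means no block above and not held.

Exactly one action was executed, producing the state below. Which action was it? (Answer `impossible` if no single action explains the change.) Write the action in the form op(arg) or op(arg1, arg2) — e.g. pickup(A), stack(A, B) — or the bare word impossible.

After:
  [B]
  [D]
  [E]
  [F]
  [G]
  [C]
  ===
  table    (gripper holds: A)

pickup(A)

target: towers=[C/G/F/E/D/B] holding=A
     unstack(B, D) → towers=[A; C/G/F/E/D] holding=B
         pickup(A) → towers=[C/G/F/E/D/B] holding=A  ← match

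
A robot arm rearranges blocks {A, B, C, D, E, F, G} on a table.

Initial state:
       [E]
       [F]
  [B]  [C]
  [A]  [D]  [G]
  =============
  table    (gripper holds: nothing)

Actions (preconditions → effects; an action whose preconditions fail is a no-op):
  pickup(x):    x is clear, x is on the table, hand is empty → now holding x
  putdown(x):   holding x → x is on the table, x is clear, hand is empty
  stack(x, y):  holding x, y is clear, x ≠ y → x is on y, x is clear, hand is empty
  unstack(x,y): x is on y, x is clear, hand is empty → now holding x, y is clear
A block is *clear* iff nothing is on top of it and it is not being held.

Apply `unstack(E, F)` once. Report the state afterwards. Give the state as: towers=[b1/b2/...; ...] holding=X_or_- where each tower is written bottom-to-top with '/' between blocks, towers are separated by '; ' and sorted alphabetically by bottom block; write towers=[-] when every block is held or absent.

before: towers=[A/B; D/C/F/E; G] holding=-
pre[unstack(E, F)]: on(E,F) yes, clear(E) yes, handempty yes
all met → apply unstack(E, F)
after:  towers=[A/B; D/C/F; G] holding=E

towers=[A/B; D/C/F; G] holding=E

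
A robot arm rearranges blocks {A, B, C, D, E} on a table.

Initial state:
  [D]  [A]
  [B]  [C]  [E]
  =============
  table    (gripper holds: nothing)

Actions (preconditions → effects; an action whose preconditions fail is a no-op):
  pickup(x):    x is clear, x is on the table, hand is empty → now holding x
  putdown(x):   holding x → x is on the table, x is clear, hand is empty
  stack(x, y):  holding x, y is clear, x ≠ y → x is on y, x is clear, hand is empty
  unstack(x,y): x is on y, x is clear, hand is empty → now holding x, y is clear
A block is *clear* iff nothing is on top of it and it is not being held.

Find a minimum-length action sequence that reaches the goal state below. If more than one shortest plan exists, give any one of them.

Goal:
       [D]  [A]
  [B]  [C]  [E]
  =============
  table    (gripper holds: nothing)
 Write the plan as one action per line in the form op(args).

unstack(A, C)
stack(A, E)
unstack(D, B)
stack(D, C)

step 1 (unstack(A, C)): towers=[B/D; C; E] holding=A
step 2 (stack(A, E)): towers=[B/D; C; E/A] holding=-
step 3 (unstack(D, B)): towers=[B; C; E/A] holding=D
step 4 (stack(D, C)): towers=[B; C/D; E/A] holding=-
goal check: towers=[B; C/D; E/A] holding=- — reached (length 4, optimal by BFS)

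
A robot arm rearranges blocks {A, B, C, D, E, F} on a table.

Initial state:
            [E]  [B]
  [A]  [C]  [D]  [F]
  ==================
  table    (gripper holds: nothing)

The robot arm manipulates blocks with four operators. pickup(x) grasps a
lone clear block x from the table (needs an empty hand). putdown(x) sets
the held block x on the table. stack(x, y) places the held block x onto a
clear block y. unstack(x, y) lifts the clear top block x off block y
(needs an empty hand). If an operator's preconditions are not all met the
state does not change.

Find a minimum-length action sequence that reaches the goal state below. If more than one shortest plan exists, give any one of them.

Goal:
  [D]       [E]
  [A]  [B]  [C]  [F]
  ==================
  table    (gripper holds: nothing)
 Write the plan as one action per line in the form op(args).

unstack(B, F)
putdown(B)
unstack(E, D)
stack(E, C)
pickup(D)
stack(D, A)

step 1 (unstack(B, F)): towers=[A; C; D/E; F] holding=B
step 2 (putdown(B)): towers=[A; B; C; D/E; F] holding=-
step 3 (unstack(E, D)): towers=[A; B; C; D; F] holding=E
step 4 (stack(E, C)): towers=[A; B; C/E; D; F] holding=-
step 5 (pickup(D)): towers=[A; B; C/E; F] holding=D
step 6 (stack(D, A)): towers=[A/D; B; C/E; F] holding=-
goal check: towers=[A/D; B; C/E; F] holding=- — reached (length 6, optimal by BFS)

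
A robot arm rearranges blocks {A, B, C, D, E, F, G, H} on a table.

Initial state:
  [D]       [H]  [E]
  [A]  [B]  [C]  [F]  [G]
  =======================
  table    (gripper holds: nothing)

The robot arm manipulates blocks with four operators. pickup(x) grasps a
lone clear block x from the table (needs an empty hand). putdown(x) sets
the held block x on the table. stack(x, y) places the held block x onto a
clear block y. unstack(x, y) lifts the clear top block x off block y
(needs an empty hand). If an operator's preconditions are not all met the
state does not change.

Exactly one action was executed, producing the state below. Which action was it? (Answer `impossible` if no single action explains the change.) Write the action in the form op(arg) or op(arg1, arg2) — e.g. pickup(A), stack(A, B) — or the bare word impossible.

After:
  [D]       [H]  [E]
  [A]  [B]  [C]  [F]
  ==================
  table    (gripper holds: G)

target: towers=[A/D; B; C/H; F/E] holding=G
         pickup(G) → towers=[A/D; B; C/H; F/E] holding=G  ← match
     unstack(E, F) → towers=[A/D; B; C/H; F; G] holding=E
     unstack(H, C) → towers=[A/D; B; C; F/E; G] holding=H
         pickup(B) → towers=[A/D; C/H; F/E; G] holding=B
     unstack(D, A) → towers=[A; B; C/H; F/E; G] holding=D

pickup(G)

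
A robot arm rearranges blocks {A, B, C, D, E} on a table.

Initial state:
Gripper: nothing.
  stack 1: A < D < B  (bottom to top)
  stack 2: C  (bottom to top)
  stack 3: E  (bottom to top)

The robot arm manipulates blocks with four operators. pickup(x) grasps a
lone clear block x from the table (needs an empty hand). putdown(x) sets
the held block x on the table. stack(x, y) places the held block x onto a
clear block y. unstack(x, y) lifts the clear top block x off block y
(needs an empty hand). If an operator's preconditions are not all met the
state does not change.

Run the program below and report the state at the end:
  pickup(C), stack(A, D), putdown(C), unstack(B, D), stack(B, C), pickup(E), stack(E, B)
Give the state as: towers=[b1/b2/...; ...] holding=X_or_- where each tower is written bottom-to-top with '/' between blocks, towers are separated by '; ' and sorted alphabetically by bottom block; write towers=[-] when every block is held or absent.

towers=[A/D; C/B/E] holding=-

step 1 (pickup(C)): towers=[A/D/B; E] holding=C
step 2 (stack(A, D)) [no-op]: towers=[A/D/B; E] holding=C
step 3 (putdown(C)): towers=[A/D/B; C; E] holding=-
step 4 (unstack(B, D)): towers=[A/D; C; E] holding=B
step 5 (stack(B, C)): towers=[A/D; C/B; E] holding=-
step 6 (pickup(E)): towers=[A/D; C/B] holding=E
step 7 (stack(E, B)): towers=[A/D; C/B/E] holding=-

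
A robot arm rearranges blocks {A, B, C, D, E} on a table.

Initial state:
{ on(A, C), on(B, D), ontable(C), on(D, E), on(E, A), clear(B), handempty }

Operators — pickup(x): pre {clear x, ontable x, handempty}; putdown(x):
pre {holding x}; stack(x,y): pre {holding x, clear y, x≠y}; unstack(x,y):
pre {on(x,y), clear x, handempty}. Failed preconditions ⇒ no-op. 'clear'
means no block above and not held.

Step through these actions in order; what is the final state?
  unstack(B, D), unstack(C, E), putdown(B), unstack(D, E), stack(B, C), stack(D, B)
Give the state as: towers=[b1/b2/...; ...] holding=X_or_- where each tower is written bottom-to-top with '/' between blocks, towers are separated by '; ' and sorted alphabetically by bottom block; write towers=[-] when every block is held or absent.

towers=[B/D; C/A/E] holding=-

step 1 (unstack(B, D)): towers=[C/A/E/D] holding=B
step 2 (unstack(C, E)) [no-op]: towers=[C/A/E/D] holding=B
step 3 (putdown(B)): towers=[B; C/A/E/D] holding=-
step 4 (unstack(D, E)): towers=[B; C/A/E] holding=D
step 5 (stack(B, C)) [no-op]: towers=[B; C/A/E] holding=D
step 6 (stack(D, B)): towers=[B/D; C/A/E] holding=-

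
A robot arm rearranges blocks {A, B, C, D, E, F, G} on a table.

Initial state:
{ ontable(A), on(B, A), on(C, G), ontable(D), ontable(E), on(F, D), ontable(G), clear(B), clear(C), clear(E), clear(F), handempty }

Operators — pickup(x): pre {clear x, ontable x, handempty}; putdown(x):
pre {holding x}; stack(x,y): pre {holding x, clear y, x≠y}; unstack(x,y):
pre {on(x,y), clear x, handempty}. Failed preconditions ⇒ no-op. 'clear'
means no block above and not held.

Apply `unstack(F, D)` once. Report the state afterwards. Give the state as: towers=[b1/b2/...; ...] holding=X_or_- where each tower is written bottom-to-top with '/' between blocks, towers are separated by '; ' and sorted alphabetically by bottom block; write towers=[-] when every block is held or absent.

before: towers=[A/B; D/F; E; G/C] holding=-
pre[unstack(F, D)]: on(F,D) ✓, clear(F) ✓, handempty ✓
all met → apply unstack(F, D)
after:  towers=[A/B; D; E; G/C] holding=F

towers=[A/B; D; E; G/C] holding=F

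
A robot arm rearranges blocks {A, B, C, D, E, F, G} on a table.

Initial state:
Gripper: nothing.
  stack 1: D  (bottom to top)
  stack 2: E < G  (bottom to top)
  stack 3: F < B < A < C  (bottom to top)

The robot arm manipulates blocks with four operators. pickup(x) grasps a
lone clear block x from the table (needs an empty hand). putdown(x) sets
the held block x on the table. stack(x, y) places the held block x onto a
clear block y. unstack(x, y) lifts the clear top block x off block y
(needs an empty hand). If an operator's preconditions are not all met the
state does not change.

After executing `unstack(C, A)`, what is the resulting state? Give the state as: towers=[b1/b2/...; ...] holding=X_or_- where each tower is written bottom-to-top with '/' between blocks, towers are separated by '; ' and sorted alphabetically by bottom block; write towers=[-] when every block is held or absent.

towers=[D; E/G; F/B/A] holding=C

before: towers=[D; E/G; F/B/A/C] holding=-
pre[unstack(C, A)]: on(C,A) ok, clear(C) ok, handempty ok
all met → apply unstack(C, A)
after:  towers=[D; E/G; F/B/A] holding=C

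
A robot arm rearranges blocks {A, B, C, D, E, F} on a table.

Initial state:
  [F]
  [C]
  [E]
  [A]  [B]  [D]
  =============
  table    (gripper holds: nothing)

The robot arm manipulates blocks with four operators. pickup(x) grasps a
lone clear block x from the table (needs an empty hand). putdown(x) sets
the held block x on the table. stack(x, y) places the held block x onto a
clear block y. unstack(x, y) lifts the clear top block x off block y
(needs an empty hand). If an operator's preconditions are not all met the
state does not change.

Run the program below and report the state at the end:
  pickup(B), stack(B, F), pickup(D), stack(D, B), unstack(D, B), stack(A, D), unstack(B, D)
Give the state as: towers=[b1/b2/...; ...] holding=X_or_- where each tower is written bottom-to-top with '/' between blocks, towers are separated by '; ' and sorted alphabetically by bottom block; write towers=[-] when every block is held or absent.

step 1 (pickup(B)): towers=[A/E/C/F; D] holding=B
step 2 (stack(B, F)): towers=[A/E/C/F/B; D] holding=-
step 3 (pickup(D)): towers=[A/E/C/F/B] holding=D
step 4 (stack(D, B)): towers=[A/E/C/F/B/D] holding=-
step 5 (unstack(D, B)): towers=[A/E/C/F/B] holding=D
step 6 (stack(A, D)) [no-op]: towers=[A/E/C/F/B] holding=D
step 7 (unstack(B, D)) [no-op]: towers=[A/E/C/F/B] holding=D

towers=[A/E/C/F/B] holding=D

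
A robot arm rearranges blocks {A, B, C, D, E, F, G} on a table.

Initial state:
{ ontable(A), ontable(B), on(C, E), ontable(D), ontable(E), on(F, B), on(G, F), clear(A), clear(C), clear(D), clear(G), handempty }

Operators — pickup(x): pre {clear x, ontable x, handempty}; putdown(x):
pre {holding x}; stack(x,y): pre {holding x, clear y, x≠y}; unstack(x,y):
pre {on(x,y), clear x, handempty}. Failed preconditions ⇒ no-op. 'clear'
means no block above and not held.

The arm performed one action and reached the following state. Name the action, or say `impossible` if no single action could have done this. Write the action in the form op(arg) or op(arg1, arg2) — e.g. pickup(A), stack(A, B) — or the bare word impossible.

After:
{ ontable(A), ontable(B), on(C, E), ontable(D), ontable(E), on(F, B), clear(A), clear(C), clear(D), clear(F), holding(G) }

target: towers=[A; B/F; D; E/C] holding=G
     unstack(G, F) → towers=[A; B/F; D; E/C] holding=G  ← match
         pickup(D) → towers=[A; B/F/G; E/C] holding=D
         pickup(A) → towers=[B/F/G; D; E/C] holding=A
     unstack(C, E) → towers=[A; B/F/G; D; E] holding=C

unstack(G, F)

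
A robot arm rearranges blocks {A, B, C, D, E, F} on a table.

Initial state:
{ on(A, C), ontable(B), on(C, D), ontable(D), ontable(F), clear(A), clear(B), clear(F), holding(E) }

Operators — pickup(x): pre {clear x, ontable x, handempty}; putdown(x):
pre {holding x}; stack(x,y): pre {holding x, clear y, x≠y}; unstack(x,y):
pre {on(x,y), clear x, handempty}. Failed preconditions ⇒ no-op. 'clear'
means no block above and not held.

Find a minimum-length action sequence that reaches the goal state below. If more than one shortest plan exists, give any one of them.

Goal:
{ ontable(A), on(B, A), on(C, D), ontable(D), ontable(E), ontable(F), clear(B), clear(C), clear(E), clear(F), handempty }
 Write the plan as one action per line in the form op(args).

step 1 (putdown(E)): towers=[B; D/C/A; E; F] holding=-
step 2 (unstack(A, C)): towers=[B; D/C; E; F] holding=A
step 3 (putdown(A)): towers=[A; B; D/C; E; F] holding=-
step 4 (pickup(B)): towers=[A; D/C; E; F] holding=B
step 5 (stack(B, A)): towers=[A/B; D/C; E; F] holding=-
goal check: towers=[A/B; D/C; E; F] holding=- — reached (length 5, optimal by BFS)

putdown(E)
unstack(A, C)
putdown(A)
pickup(B)
stack(B, A)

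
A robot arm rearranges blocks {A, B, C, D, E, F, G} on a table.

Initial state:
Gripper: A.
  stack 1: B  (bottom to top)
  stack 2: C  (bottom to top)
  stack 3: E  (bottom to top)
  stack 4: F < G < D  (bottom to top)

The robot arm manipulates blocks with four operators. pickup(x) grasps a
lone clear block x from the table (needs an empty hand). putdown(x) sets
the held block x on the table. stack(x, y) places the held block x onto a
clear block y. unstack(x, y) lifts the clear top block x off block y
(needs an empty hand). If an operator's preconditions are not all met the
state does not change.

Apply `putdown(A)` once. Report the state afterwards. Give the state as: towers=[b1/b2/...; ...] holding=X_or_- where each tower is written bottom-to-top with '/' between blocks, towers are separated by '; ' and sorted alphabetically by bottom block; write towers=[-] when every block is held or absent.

before: towers=[B; C; E; F/G/D] holding=A
pre[putdown(A)]: holding(A) ok
all met → apply putdown(A)
after:  towers=[A; B; C; E; F/G/D] holding=-

towers=[A; B; C; E; F/G/D] holding=-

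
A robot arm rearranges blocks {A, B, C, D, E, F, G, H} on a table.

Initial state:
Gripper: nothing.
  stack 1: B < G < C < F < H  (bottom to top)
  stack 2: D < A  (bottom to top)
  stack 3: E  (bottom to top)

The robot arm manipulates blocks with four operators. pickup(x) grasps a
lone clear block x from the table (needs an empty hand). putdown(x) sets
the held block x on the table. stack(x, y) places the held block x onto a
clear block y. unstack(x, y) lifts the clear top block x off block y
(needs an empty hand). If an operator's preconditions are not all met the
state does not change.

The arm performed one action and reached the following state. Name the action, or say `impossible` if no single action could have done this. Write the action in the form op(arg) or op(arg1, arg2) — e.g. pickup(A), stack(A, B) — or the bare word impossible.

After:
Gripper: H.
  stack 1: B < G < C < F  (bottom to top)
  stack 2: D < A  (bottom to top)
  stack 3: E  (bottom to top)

unstack(H, F)

target: towers=[B/G/C/F; D/A; E] holding=H
     unstack(A, D) → towers=[B/G/C/F/H; D; E] holding=A
         pickup(E) → towers=[B/G/C/F/H; D/A] holding=E
     unstack(H, F) → towers=[B/G/C/F; D/A; E] holding=H  ← match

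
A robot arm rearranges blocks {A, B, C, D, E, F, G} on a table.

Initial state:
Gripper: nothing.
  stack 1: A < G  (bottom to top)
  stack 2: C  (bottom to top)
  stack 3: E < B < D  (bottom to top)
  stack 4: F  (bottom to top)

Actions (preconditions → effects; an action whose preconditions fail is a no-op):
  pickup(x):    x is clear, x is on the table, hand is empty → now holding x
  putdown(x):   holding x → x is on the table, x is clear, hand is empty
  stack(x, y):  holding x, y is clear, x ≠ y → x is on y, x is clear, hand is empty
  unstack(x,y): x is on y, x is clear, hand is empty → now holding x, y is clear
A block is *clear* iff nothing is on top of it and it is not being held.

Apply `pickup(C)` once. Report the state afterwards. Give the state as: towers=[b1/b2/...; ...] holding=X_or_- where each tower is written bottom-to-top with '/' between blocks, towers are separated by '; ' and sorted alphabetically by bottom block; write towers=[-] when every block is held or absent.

towers=[A/G; E/B/D; F] holding=C

before: towers=[A/G; C; E/B/D; F] holding=-
pre[pickup(C)]: clear(C) yes, ontable(C) yes, handempty yes
all met → apply pickup(C)
after:  towers=[A/G; E/B/D; F] holding=C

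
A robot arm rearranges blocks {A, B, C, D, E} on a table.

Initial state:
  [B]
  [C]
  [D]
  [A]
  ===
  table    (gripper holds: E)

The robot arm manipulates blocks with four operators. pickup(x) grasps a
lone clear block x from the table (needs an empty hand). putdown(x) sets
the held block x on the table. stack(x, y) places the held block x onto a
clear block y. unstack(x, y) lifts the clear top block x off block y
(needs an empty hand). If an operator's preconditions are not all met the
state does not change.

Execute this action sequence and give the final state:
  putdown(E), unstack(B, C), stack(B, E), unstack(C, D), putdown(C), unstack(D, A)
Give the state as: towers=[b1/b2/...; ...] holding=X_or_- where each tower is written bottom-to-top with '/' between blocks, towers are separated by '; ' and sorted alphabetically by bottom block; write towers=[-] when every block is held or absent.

towers=[A; C; E/B] holding=D

step 1 (putdown(E)): towers=[A/D/C/B; E] holding=-
step 2 (unstack(B, C)): towers=[A/D/C; E] holding=B
step 3 (stack(B, E)): towers=[A/D/C; E/B] holding=-
step 4 (unstack(C, D)): towers=[A/D; E/B] holding=C
step 5 (putdown(C)): towers=[A/D; C; E/B] holding=-
step 6 (unstack(D, A)): towers=[A; C; E/B] holding=D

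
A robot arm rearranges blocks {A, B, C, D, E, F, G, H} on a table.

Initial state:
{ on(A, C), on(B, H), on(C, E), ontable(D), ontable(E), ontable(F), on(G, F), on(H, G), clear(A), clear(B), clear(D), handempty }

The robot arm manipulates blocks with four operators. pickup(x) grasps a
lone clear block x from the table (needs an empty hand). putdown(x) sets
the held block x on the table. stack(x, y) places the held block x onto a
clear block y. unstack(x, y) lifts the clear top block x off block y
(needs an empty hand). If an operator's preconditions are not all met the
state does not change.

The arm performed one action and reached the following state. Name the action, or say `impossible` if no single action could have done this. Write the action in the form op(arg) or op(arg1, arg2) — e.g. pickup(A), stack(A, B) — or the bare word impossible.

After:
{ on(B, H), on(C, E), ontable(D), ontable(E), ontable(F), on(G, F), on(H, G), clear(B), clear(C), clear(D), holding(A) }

unstack(A, C)

target: towers=[D; E/C; F/G/H/B] holding=A
     unstack(A, C) → towers=[D; E/C; F/G/H/B] holding=A  ← match
     unstack(B, H) → towers=[D; E/C/A; F/G/H] holding=B
         pickup(D) → towers=[E/C/A; F/G/H/B] holding=D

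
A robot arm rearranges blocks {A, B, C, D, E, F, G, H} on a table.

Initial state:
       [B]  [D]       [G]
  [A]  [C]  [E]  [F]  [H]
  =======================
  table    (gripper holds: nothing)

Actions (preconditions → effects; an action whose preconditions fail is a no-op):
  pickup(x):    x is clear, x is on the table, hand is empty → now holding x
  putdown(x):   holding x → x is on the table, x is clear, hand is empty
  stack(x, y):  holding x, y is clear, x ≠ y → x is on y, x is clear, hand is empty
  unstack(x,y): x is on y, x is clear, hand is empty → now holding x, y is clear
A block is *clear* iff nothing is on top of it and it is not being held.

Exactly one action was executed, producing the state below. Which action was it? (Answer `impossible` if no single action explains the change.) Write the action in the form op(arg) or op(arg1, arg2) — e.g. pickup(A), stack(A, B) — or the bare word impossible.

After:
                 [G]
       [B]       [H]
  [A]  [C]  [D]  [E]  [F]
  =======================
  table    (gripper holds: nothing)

target: towers=[A; C/B; D; E/H/G; F] holding=-
     unstack(G, H) → towers=[A; C/B; E/D; F; H] holding=G
         pickup(A) → towers=[C/B; E/D; F; H/G] holding=A
     unstack(B, C) → towers=[A; C; E/D; F; H/G] holding=B
         pickup(F) → towers=[A; C/B; E/D; H/G] holding=F
     unstack(D, E) → towers=[A; C/B; E; F; H/G] holding=D
none of the 5 applicable actions match → impossible

impossible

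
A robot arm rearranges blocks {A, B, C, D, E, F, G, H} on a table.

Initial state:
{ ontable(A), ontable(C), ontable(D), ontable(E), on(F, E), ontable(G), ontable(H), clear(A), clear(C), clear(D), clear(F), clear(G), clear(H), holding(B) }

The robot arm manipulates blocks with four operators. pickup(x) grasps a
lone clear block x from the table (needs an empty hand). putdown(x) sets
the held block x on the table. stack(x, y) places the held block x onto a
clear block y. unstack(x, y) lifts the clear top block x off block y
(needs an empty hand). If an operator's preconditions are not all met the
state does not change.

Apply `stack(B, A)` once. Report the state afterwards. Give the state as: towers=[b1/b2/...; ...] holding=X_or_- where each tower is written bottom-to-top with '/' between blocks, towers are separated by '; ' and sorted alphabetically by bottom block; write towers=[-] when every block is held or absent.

before: towers=[A; C; D; E/F; G; H] holding=B
pre[stack(B, A)]: holding(B) yes, clear(A) yes, B≠A yes
all met → apply stack(B, A)
after:  towers=[A/B; C; D; E/F; G; H] holding=-

towers=[A/B; C; D; E/F; G; H] holding=-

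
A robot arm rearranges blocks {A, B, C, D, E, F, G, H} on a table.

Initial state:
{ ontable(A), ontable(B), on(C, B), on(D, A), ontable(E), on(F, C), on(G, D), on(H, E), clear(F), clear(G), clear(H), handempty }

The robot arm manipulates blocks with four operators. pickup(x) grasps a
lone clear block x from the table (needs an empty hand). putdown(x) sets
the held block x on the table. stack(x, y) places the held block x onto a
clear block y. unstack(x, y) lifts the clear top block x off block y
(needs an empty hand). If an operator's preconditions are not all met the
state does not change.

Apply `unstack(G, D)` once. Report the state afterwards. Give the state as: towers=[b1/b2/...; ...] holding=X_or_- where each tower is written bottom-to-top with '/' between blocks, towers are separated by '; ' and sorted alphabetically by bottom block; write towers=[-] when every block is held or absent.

before: towers=[A/D/G; B/C/F; E/H] holding=-
pre[unstack(G, D)]: on(G,D) yes, clear(G) yes, handempty yes
all met → apply unstack(G, D)
after:  towers=[A/D; B/C/F; E/H] holding=G

towers=[A/D; B/C/F; E/H] holding=G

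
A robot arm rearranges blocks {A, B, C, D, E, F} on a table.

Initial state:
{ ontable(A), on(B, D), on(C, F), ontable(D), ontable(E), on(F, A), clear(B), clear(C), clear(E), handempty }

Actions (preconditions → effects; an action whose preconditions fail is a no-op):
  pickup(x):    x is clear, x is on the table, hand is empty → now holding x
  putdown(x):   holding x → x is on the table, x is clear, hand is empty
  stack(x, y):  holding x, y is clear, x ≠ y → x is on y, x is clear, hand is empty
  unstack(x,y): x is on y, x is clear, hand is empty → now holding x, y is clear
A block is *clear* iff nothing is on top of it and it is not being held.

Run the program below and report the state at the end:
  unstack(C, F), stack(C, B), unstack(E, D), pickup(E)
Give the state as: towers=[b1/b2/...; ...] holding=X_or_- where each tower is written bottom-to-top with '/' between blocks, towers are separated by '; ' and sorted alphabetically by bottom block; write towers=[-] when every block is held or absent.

step 1 (unstack(C, F)): towers=[A/F; D/B; E] holding=C
step 2 (stack(C, B)): towers=[A/F; D/B/C; E] holding=-
step 3 (unstack(E, D)) [no-op]: towers=[A/F; D/B/C; E] holding=-
step 4 (pickup(E)): towers=[A/F; D/B/C] holding=E

towers=[A/F; D/B/C] holding=E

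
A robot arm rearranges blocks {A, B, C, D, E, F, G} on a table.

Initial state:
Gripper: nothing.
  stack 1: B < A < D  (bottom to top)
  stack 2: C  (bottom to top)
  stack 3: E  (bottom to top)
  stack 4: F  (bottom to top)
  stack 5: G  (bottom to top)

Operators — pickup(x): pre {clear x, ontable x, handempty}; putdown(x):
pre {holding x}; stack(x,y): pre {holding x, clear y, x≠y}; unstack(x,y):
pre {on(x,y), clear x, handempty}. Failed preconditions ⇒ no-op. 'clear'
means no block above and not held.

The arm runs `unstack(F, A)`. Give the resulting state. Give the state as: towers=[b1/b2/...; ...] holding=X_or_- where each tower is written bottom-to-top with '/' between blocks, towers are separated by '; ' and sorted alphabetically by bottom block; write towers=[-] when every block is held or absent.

towers=[B/A/D; C; E; F; G] holding=-

before: towers=[B/A/D; C; E; F; G] holding=-
pre[unstack(F, A)]: on(F,A) no, clear(F) yes, handempty yes
on(F,A) unmet → unstack(F, A) is a no-op
after:  towers=[B/A/D; C; E; F; G] holding=-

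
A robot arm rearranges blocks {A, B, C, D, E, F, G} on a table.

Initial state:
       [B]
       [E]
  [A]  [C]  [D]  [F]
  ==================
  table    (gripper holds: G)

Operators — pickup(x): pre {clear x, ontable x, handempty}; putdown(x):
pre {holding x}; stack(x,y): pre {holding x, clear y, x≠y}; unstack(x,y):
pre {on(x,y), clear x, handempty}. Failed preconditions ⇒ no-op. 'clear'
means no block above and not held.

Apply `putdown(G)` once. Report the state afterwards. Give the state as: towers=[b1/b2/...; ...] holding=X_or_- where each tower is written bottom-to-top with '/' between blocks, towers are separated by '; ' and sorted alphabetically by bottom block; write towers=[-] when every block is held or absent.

before: towers=[A; C/E/B; D; F] holding=G
pre[putdown(G)]: holding(G) ✓
all met → apply putdown(G)
after:  towers=[A; C/E/B; D; F; G] holding=-

towers=[A; C/E/B; D; F; G] holding=-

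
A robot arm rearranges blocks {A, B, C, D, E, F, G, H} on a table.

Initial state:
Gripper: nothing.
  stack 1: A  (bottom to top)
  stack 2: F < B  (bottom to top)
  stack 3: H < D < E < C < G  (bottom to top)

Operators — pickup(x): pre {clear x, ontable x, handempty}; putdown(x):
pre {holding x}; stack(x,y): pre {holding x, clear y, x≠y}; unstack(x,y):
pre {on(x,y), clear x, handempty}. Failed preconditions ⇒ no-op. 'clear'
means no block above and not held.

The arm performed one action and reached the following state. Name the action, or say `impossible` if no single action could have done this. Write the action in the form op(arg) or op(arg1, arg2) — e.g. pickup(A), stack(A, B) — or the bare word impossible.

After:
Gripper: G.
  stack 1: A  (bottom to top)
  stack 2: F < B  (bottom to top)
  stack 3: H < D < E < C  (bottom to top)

unstack(G, C)

target: towers=[A; F/B; H/D/E/C] holding=G
     unstack(G, C) → towers=[A; F/B; H/D/E/C] holding=G  ← match
         pickup(A) → towers=[F/B; H/D/E/C/G] holding=A
     unstack(B, F) → towers=[A; F; H/D/E/C/G] holding=B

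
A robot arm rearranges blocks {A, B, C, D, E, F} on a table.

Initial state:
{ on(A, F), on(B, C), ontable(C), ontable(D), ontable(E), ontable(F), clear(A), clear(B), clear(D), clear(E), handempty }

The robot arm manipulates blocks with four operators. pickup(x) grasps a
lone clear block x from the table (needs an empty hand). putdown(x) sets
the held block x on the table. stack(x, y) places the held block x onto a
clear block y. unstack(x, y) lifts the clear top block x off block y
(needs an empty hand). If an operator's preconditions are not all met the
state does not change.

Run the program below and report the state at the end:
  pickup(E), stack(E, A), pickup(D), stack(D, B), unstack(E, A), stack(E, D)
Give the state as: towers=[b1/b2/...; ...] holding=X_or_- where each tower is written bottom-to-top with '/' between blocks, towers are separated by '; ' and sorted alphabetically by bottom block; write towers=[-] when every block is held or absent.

towers=[C/B/D/E; F/A] holding=-

step 1 (pickup(E)): towers=[C/B; D; F/A] holding=E
step 2 (stack(E, A)): towers=[C/B; D; F/A/E] holding=-
step 3 (pickup(D)): towers=[C/B; F/A/E] holding=D
step 4 (stack(D, B)): towers=[C/B/D; F/A/E] holding=-
step 5 (unstack(E, A)): towers=[C/B/D; F/A] holding=E
step 6 (stack(E, D)): towers=[C/B/D/E; F/A] holding=-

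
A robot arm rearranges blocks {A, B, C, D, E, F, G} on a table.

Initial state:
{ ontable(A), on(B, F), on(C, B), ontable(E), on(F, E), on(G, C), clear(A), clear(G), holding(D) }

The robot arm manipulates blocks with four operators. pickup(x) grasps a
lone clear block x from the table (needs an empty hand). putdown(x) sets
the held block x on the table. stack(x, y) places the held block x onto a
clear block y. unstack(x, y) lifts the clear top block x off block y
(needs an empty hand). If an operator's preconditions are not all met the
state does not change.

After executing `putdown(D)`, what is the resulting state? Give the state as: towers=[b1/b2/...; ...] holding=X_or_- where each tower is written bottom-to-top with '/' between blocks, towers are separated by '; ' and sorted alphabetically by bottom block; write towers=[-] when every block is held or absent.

before: towers=[A; E/F/B/C/G] holding=D
pre[putdown(D)]: holding(D) ok
all met → apply putdown(D)
after:  towers=[A; D; E/F/B/C/G] holding=-

towers=[A; D; E/F/B/C/G] holding=-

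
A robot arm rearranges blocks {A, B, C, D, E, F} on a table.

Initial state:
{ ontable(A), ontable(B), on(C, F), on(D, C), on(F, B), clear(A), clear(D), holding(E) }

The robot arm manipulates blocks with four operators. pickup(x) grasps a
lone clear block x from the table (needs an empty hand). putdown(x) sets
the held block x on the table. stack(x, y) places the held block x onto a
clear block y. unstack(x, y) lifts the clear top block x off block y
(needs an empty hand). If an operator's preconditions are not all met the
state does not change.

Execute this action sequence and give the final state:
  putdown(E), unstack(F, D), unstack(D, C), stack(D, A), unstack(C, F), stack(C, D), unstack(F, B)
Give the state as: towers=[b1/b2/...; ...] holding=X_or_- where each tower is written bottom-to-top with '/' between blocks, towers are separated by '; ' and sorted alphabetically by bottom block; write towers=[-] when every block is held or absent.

towers=[A/D/C; B; E] holding=F

step 1 (putdown(E)): towers=[A; B/F/C/D; E] holding=-
step 2 (unstack(F, D)) [no-op]: towers=[A; B/F/C/D; E] holding=-
step 3 (unstack(D, C)): towers=[A; B/F/C; E] holding=D
step 4 (stack(D, A)): towers=[A/D; B/F/C; E] holding=-
step 5 (unstack(C, F)): towers=[A/D; B/F; E] holding=C
step 6 (stack(C, D)): towers=[A/D/C; B/F; E] holding=-
step 7 (unstack(F, B)): towers=[A/D/C; B; E] holding=F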